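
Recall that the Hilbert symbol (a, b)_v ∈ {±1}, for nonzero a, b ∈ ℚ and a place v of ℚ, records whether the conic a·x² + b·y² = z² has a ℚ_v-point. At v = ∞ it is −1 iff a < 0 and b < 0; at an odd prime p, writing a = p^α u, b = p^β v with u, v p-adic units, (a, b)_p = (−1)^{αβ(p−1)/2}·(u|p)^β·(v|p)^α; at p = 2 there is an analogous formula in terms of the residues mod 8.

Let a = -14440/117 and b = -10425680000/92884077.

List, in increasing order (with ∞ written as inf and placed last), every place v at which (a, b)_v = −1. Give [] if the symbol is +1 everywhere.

Mod squares: a ≡ -130, b ≡ -26. Check v ∈ {∞, 2, 3, 5, 11, 13, 19}.
v=13: a=13^-1·(≡9), b=13^-1·(≡8) mod 13; (9|13)=+1, (8|13)=-1; (−1)^{-1·-1·6}·(+1)^-1·(-1)^-1 = -1.
v=3: a=3^-2·(≡2), b=3^-10·(≡1) mod 3; (2|3)=-1, (1|3)=+1; (−1)^{-2·-10·1}·(-1)^-10·(+1)^-2 = +1.
v=11: a=11^0·(≡2), b=11^-2·(≡6) mod 11; (2|11)=-1, (6|11)=-1; (−1)^{0·-2·5}·(-1)^-2·(-1)^0 = +1.
v=2: v_2(a)=3, v_2(b)=7; units ≡ 7, 3 (mod 8); ε·ε+αω+βω = 1·1+3·1+7·0 ≡ 0  ⇒  (a,b)_2 = +1.
v=5: a=5^1·(≡1), b=5^4·(≡1) mod 5; (1|5)=+1, (1|5)=+1; (−1)^{1·4·2}·(+1)^4·(+1)^1 = +1.
v=∞: -130 < 0 and -26 < 0  ⇒  (a,b)_∞ = -1.
v=19: a=19^2·(≡12), b=19^4·(≡15) mod 19; (12|19)=-1, (15|19)=-1; (−1)^{2·4·9}·(-1)^4·(-1)^2 = +1.
|Ram(-130, -26)| = 2, even; anisotropic at {13, ∞}.

[13, inf]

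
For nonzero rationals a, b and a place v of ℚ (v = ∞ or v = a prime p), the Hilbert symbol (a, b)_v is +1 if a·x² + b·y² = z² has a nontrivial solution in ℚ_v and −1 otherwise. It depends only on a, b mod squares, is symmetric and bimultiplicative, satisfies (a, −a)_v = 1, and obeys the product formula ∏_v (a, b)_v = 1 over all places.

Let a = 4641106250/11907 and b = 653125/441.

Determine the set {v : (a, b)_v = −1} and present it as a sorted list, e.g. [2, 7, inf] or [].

(a, b) ≡ (510, 1045) mod (ℚ^×)²; places V = {2, 3, 5, 7, 11, 17, 19, ∞}.
(a,b)_∞: sgn(510)=+, sgn(1045)=+, so +1.
(a,b)_11: α=2, u≡4; β=1, v≡8 (mod 11); (4|11)=+1, (8|11)=-1; sign (−1)^0·+1^1·-1^2 = +1.
(a,b)_7: α=-2, u≡5; β=-2, v≡2 (mod 7); (5|7)=-1, (2|7)=+1; sign (−1)^0·-1^-2·+1^-2 = +1.
(a,b)_17: α=1, u≡15; β=0, v≡15 (mod 17); (15|17)=+1, (15|17)=+1; sign (−1)^0·+1^0·+1^1 = +1.
(a,b)_5: α=5, u≡2; β=5, v≡4 (mod 5); (2|5)=-1, (4|5)=+1; sign (−1)^0·-1^5·+1^5 = -1.
(a,b)_19: α=2, u≡4; β=1, v≡1 (mod 19); (4|19)=+1, (1|19)=+1; sign (−1)^0·+1^1·+1^2 = +1.
(a,b)_3: α=-5, u≡2; β=-2, v≡1 (mod 3); (2|3)=-1, (1|3)=+1; sign (−1)^0·-1^-2·+1^-5 = +1.
(a,b)_2: α=1, β=0; u≡7, v≡5 (mod 8); ε(u)ε(v)=1·0, αω(v)=1·1, βω(u)=0·0; sum ≡ 1  ⇒  -1.
(510, 1045 / ℚ) ramifies at {2, 5}: a division algebra.

[2, 5]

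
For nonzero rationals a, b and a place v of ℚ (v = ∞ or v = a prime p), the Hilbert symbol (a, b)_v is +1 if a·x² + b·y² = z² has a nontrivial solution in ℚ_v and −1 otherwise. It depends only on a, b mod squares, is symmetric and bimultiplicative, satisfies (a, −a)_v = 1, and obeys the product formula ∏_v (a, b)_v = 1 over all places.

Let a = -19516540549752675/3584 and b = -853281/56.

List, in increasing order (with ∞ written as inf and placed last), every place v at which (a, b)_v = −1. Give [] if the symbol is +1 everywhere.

(a, b) ≡ (-8778, -7854) mod (ℚ^×)²; places V = {2, 3, 5, 7, 11, 13, 17, 19, ∞}.
(a,b)_19: α=1, u≡13; β=0, v≡10 (mod 19); (13|19)=-1, (10|19)=-1; sign (−1)^0·-1^0·-1^1 = -1.
(a,b)_3: α=7, u≡2; β=3, v≡1 (mod 3); (2|3)=-1, (1|3)=+1; sign (−1)^1·-1^3·+1^7 = +1.
(a,b)_5: α=2, u≡2; β=0, v≡4 (mod 5); (2|5)=-1, (4|5)=+1; sign (−1)^0·-1^0·+1^2 = +1.
(a,b)_2: α=-9, β=-3; u≡3, v≡1 (mod 8); ε(u)ε(v)=1·0, αω(v)=-9·0, βω(u)=-3·1; sum ≡ 1  ⇒  -1.
(a,b)_11: α=3, u≡5; β=1, v≡1 (mod 11); (5|11)=+1, (1|11)=+1; sign (−1)^1·+1^1·+1^3 = -1.
(a,b)_17: α=4, u≡7; β=1, v≡5 (mod 17); (7|17)=-1, (5|17)=-1; sign (−1)^0·-1^1·-1^4 = -1.
(a,b)_13: α=2, u≡12; β=2, v≡2 (mod 13); (12|13)=+1, (2|13)=-1; sign (−1)^0·+1^2·-1^2 = +1.
(a,b)_∞: sgn(-8778)=−, sgn(-7854)=−, so -1.
(a,b)_7: α=-1, u≡5; β=-1, v≡5 (mod 7); (5|7)=-1, (5|7)=-1; sign (−1)^1·-1^-1·-1^-1 = -1.
Ram(-8778, -7854) = {2, 7, 11, 17, 19, ∞}; no ℚ_2-point on the conic.

[2, 7, 11, 17, 19, inf]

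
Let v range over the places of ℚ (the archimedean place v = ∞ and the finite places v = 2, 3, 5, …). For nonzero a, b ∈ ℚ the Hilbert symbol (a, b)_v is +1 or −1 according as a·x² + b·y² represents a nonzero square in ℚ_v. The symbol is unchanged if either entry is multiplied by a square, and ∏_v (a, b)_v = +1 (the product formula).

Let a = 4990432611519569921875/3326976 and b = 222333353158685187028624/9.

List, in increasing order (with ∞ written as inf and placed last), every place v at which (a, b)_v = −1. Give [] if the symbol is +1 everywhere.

[31, 41, 47, 53]

(a, b) ≡ (15211, 1991452369) mod (ℚ^×)²; places V = {2, 3, 5, 7, 17, 19, 31, 37, 41, 47, 53, ∞}.
(a,b)_31: α=2, u≡30; β=3, v≡17 (mod 31); (30|31)=-1, (17|31)=-1; sign (−1)^0·-1^3·-1^2 = -1.
(a,b)_17: α=2, u≡2; β=1, v≡5 (mod 17); (2|17)=+1, (5|17)=-1; sign (−1)^0·+1^1·-1^2 = +1.
(a,b)_19: α=-2, u≡9; β=0, v≡7 (mod 19); (9|19)=+1, (7|19)=+1; sign (−1)^0·+1^0·+1^-2 = +1.
(a,b)_41: α=1, u≡36; β=1, v≡17 (mod 41); (36|41)=+1, (17|41)=-1; sign (−1)^0·+1^1·-1^1 = -1.
(a,b)_7: α=1, u≡6; β=4, v≡2 (mod 7); (6|7)=-1, (2|7)=+1; sign (−1)^0·-1^4·+1^1 = +1.
(a,b)_5: α=8, u≡4; β=0, v≡1 (mod 5); (4|5)=+1, (1|5)=+1; sign (−1)^0·+1^0·+1^8 = +1.
(a,b)_∞: sgn(15211)=+, sgn(1991452369)=+, so +1.
(a,b)_53: α=1, u≡21; β=1, v≡38 (mod 53); (21|53)=-1, (38|53)=+1; sign (−1)^0·-1^1·+1^1 = -1.
(a,b)_37: α=2, u≡3; β=3, v≡26 (mod 37); (3|37)=+1, (26|37)=+1; sign (−1)^0·+1^3·+1^2 = +1.
(a,b)_47: α=2, u≡44; β=3, v≡37 (mod 47); (44|47)=-1, (37|47)=+1; sign (−1)^0·-1^3·+1^2 = -1.
(a,b)_2: α=-10, β=4; u≡3, v≡1 (mod 8); ε(u)ε(v)=1·0, αω(v)=-10·0, βω(u)=4·1; sum ≡ 0  ⇒  +1.
(a,b)_3: α=-2, u≡1; β=-2, v≡1 (mod 3); (1|3)=+1, (1|3)=+1; sign (−1)^0·+1^-2·+1^-2 = +1.
(15211, 1991452369 / ℚ) ramifies at {31, 41, 47, 53}: a division algebra.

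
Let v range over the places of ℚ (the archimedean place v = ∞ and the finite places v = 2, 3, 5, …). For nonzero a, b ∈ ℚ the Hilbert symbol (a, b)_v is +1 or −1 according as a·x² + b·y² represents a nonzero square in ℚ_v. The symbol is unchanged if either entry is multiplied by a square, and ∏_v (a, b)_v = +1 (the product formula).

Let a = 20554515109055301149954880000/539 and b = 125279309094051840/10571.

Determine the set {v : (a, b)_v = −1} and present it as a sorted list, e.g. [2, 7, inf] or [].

Mod squares: a ≡ 21318, b ≡ 124410. Check v ∈ {∞, 2, 3, 5, 7, 11, 13, 17, 19, 23, 29, 31}.
v=7: a=7^-2·(≡3), b=7^2·(≡6) mod 7; (3|7)=-1, (6|7)=-1; (−1)^{-2·2·3}·(-1)^2·(-1)^-2 = +1.
v=31: a=31^0·(≡13), b=31^-2·(≡8) mod 31; (13|31)=-1, (8|31)=+1; (−1)^{0·-2·15}·(-1)^-2·(+1)^0 = +1.
v=17: a=17^5·(≡1), b=17^2·(≡13) mod 17; (1|17)=+1, (13|17)=+1; (−1)^{5·2·8}·(+1)^2·(+1)^5 = +1.
v=5: a=5^4·(≡2), b=5^1·(≡3) mod 5; (2|5)=-1, (3|5)=-1; (−1)^{4·1·2}·(-1)^1·(-1)^4 = -1.
v=19: a=19^5·(≡6), b=19^2·(≡16) mod 19; (6|19)=+1, (16|19)=+1; (−1)^{5·2·9}·(+1)^2·(+1)^5 = +1.
v=3: a=3^5·(≡2), b=3^1·(≡1) mod 3; (2|3)=-1, (1|3)=+1; (−1)^{5·1·1}·(-1)^1·(+1)^5 = +1.
v=13: a=13^2·(≡8), b=13^1·(≡2) mod 13; (8|13)=-1, (2|13)=-1; (−1)^{2·1·6}·(-1)^1·(-1)^2 = -1.
v=∞: 21318 > 0 and 124410 > 0  ⇒  (a,b)_∞ = +1.
v=29: a=29^2·(≡26), b=29^1·(≡27) mod 29; (26|29)=-1, (27|29)=-1; (−1)^{2·1·14}·(-1)^1·(-1)^2 = -1.
v=11: a=11^-1·(≡7), b=11^-1·(≡6) mod 11; (7|11)=-1, (6|11)=-1; (−1)^{-1·-1·5}·(-1)^-1·(-1)^-1 = -1.
v=23: a=23^2·(≡11), b=23^2·(≡4) mod 23; (11|23)=-1, (4|23)=+1; (−1)^{2·2·11}·(-1)^2·(+1)^2 = +1.
v=2: v_2(a)=9, v_2(b)=13; units ≡ 3, 5 (mod 8); ε·ε+αω+βω = 1·0+9·1+13·1 ≡ 0  ⇒  (a,b)_2 = +1.
Ram(21318, 124410) = {5, 11, 13, 29}; no ℚ_5-point on the conic.

[5, 11, 13, 29]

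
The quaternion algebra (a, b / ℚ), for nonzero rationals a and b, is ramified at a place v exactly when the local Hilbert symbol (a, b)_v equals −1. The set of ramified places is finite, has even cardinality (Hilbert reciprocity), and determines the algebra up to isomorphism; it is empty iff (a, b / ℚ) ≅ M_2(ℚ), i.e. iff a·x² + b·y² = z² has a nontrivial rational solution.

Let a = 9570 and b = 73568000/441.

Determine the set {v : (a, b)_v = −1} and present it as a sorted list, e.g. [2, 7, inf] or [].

[3, 11, 19, 29]

Mod squares: a ≡ 9570, b ≡ 95. Check v ∈ {∞, 2, 3, 5, 7, 11, 19, 29}.
v=∞: 9570 > 0 and 95 > 0  ⇒  (a,b)_∞ = +1.
v=3: a=3^1·(≡1), b=3^-2·(≡2) mod 3; (1|3)=+1, (2|3)=-1; (−1)^{1·-2·1}·(+1)^-2·(-1)^1 = -1.
v=11: a=11^1·(≡1), b=11^2·(≡8) mod 11; (1|11)=+1, (8|11)=-1; (−1)^{1·2·5}·(+1)^2·(-1)^1 = -1.
v=7: a=7^0·(≡1), b=7^-2·(≡1) mod 7; (1|7)=+1, (1|7)=+1; (−1)^{0·-2·3}·(+1)^-2·(+1)^0 = +1.
v=19: a=19^0·(≡13), b=19^1·(≡7) mod 19; (13|19)=-1, (7|19)=+1; (−1)^{0·1·9}·(-1)^1·(+1)^0 = -1.
v=2: v_2(a)=1, v_2(b)=8; units ≡ 1, 7 (mod 8); ε·ε+αω+βω = 0·1+1·0+8·0 ≡ 0  ⇒  (a,b)_2 = +1.
v=29: a=29^1·(≡11), b=29^0·(≡27) mod 29; (11|29)=-1, (27|29)=-1; (−1)^{1·0·14}·(-1)^0·(-1)^1 = -1.
v=5: a=5^1·(≡4), b=5^3·(≡4) mod 5; (4|5)=+1, (4|5)=+1; (−1)^{1·3·2}·(+1)^3·(+1)^1 = +1.
|Ram(9570, 95)| = 4, even; anisotropic at {3, 11, 19, 29}.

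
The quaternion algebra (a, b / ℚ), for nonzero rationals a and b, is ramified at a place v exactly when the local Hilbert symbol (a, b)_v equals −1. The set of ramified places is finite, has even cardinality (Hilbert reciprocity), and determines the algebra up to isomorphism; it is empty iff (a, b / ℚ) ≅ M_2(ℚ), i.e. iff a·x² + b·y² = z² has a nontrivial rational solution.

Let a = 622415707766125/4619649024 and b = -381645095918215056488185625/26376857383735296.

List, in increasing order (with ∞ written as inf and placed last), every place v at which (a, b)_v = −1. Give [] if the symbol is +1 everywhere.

[5, 17, 19, 41]

(a, b) ≡ (354445, -17) mod (ℚ^×)²; places V = {2, 3, 5, 7, 11, 13, 17, 19, 29, 41, 59, ∞}.
(a,b)_7: α=1, u≡2; β=2, v≡1 (mod 7); (2|7)=+1, (1|7)=+1; sign (−1)^0·+1^2·+1^1 = +1.
(a,b)_59: α=-2, u≡14; β=-4, v≡43 (mod 59); (14|59)=-1, (43|59)=-1; sign (−1)^0·-1^-4·-1^-2 = +1.
(a,b)_19: α=1, u≡7; β=2, v≡2 (mod 19); (7|19)=+1, (2|19)=-1; sign (−1)^0·+1^2·-1^1 = -1.
(a,b)_5: α=3, u≡1; β=4, v≡3 (mod 5); (1|5)=+1, (3|5)=-1; sign (−1)^0·+1^4·-1^3 = -1.
(a,b)_2: α=-14, β=-12; u≡5, v≡7 (mod 8); ε(u)ε(v)=0·1, αω(v)=-14·0, βω(u)=-12·1; sum ≡ 0  ⇒  +1.
(a,b)_11: α=0, u≡9; β=2, v≡9 (mod 11); (9|11)=+1, (9|11)=+1; sign (−1)^0·+1^2·+1^0 = +1.
(a,b)_∞: sgn(354445)=+, sgn(-17)=−, so +1.
(a,b)_3: α=-4, u≡1; β=-12, v≡1 (mod 3); (1|3)=+1, (1|3)=+1; sign (−1)^0·+1^-12·+1^-4 = +1.
(a,b)_13: α=1, u≡9; β=2, v≡1 (mod 13); (9|13)=+1, (1|13)=+1; sign (−1)^0·+1^2·+1^1 = +1.
(a,b)_17: α=4, u≡5; β=5, v≡9 (mod 17); (5|17)=-1, (9|17)=+1; sign (−1)^0·-1^5·+1^4 = -1.
(a,b)_29: α=2, u≡5; β=4, v≡11 (mod 29); (5|29)=+1, (11|29)=-1; sign (−1)^0·+1^4·-1^2 = +1.
(a,b)_41: α=1, u≡38; β=2, v≡22 (mod 41); (38|41)=-1, (22|41)=-1; sign (−1)^0·-1^2·-1^1 = -1.
|Ram(354445, -17)| = 4, even; anisotropic at {5, 17, 19, 41}.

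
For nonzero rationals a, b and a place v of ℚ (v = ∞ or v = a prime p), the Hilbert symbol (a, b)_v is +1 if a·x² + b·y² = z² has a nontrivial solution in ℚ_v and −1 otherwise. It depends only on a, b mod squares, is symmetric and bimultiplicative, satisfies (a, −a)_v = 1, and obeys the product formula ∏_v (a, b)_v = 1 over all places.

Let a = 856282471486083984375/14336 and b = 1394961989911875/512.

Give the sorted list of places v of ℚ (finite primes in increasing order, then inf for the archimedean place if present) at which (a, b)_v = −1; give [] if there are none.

[2, 7, 17, 19]

Mod squares: a ≡ 1542002, b ≡ 140182. Check v ∈ {∞, 2, 3, 5, 7, 11, 17, 19, 31}.
v=31: a=31^1·(≡8), b=31^1·(≡11) mod 31; (8|31)=+1, (11|31)=-1; (−1)^{1·1·15}·(+1)^1·(-1)^1 = +1.
v=∞: 1542002 > 0 and 140182 > 0  ⇒  (a,b)_∞ = +1.
v=7: a=7^-1·(≡3), b=7^1·(≡6) mod 7; (3|7)=-1, (6|7)=-1; (−1)^{-1·1·3}·(-1)^1·(-1)^-1 = -1.
v=3: a=3^6·(≡2), b=3^6·(≡1) mod 3; (2|3)=-1, (1|3)=+1; (−1)^{6·6·1}·(-1)^6·(+1)^6 = +1.
v=11: a=11^3·(≡4), b=11^2·(≡9) mod 11; (4|11)=+1, (9|11)=+1; (−1)^{3·2·5}·(+1)^2·(+1)^3 = +1.
v=5: a=5^12·(≡2), b=5^4·(≡2) mod 5; (2|5)=-1, (2|5)=-1; (−1)^{12·4·2}·(-1)^4·(-1)^12 = +1.
v=19: a=19^3·(≡9), b=19^3·(≡9) mod 19; (9|19)=+1, (9|19)=+1; (−1)^{3·3·9}·(+1)^3·(+1)^3 = -1.
v=2: v_2(a)=-11, v_2(b)=-9; units ≡ 1, 3 (mod 8); ε·ε+αω+βω = 0·1+-11·1+-9·0 ≡ 1  ⇒  (a,b)_2 = -1.
v=17: a=17^1·(≡5), b=17^1·(≡16) mod 17; (5|17)=-1, (16|17)=+1; (−1)^{1·1·8}·(-1)^1·(+1)^1 = -1.
(1542002, 140182 / ℚ) ramifies at {2, 7, 17, 19}: a division algebra.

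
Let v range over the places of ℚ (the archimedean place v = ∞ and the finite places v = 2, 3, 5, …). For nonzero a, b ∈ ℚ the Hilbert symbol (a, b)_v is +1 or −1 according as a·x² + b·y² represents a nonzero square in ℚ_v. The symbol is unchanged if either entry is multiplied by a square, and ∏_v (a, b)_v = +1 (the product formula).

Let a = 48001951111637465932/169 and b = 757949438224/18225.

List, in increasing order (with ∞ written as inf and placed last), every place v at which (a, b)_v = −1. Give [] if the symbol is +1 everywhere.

[37, 47]

(a, b) ≡ (187, 1354681) mod (ℚ^×)²; places V = {2, 3, 5, 11, 13, 17, 19, 37, 41, 47, ∞}.
(a,b)_11: α=3, u≡6; β=2, v≡4 (mod 11); (6|11)=-1, (4|11)=+1; sign (−1)^0·-1^2·+1^3 = +1.
(a,b)_41: α=2, u≡5; β=1, v≡25 (mod 41); (5|41)=+1, (25|41)=+1; sign (−1)^0·+1^1·+1^2 = +1.
(a,b)_∞: sgn(187)=+, sgn(1354681)=+, so +1.
(a,b)_2: α=2, β=4; u≡3, v≡1 (mod 8); ε(u)ε(v)=1·0, αω(v)=2·0, βω(u)=4·1; sum ≡ 0  ⇒  +1.
(a,b)_5: α=0, u≡3; β=-2, v≡1 (mod 5); (3|5)=-1, (1|5)=+1; sign (−1)^0·-1^-2·+1^0 = +1.
(a,b)_17: α=3, u≡5; β=2, v≡13 (mod 17); (5|17)=-1, (13|17)=+1; sign (−1)^0·-1^2·+1^3 = +1.
(a,b)_37: α=2, u≡14; β=1, v≡31 (mod 37); (14|37)=-1, (31|37)=-1; sign (−1)^0·-1^1·-1^2 = -1.
(a,b)_3: α=0, u≡1; β=-6, v≡1 (mod 3); (1|3)=+1, (1|3)=+1; sign (−1)^0·+1^-6·+1^0 = +1.
(a,b)_19: α=2, u≡17; β=1, v≡16 (mod 19); (17|19)=+1, (16|19)=+1; sign (−1)^0·+1^1·+1^2 = +1.
(a,b)_47: α=2, u≡13; β=1, v≡21 (mod 47); (13|47)=-1, (21|47)=+1; sign (−1)^0·-1^1·+1^2 = -1.
(a,b)_13: α=-2, u≡2; β=0, v≡9 (mod 13); (2|13)=-1, (9|13)=+1; sign (−1)^0·-1^0·+1^-2 = +1.
|Ram(187, 1354681)| = 2, even; anisotropic at {37, 47}.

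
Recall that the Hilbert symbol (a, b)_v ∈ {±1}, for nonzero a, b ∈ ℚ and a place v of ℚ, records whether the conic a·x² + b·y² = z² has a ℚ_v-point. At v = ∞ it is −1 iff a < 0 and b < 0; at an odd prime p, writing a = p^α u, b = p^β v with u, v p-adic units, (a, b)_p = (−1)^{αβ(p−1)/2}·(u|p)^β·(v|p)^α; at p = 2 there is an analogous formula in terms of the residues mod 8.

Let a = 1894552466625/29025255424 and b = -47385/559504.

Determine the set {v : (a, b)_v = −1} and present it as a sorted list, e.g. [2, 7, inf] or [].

Mod squares: a ≡ 10465, b ≡ -65. Check v ∈ {∞, 2, 3, 5, 7, 11, 13, 17, 23}.
v=7: a=7^1·(≡1), b=7^0·(≡5) mod 7; (1|7)=+1, (5|7)=-1; (−1)^{1·0·3}·(+1)^0·(-1)^1 = -1.
v=13: a=13^3·(≡3), b=13^1·(≡6) mod 13; (3|13)=+1, (6|13)=-1; (−1)^{3·1·6}·(+1)^1·(-1)^3 = -1.
v=∞: 10465 > 0 and -65 < 0  ⇒  (a,b)_∞ = +1.
v=11: a=11^-6·(≡1), b=11^-2·(≡9) mod 11; (1|11)=+1, (9|11)=+1; (−1)^{-6·-2·5}·(+1)^-2·(+1)^-6 = +1.
v=3: a=3^4·(≡1), b=3^6·(≡1) mod 3; (1|3)=+1, (1|3)=+1; (−1)^{4·6·1}·(+1)^6·(+1)^4 = +1.
v=17: a=17^0·(≡14), b=17^-2·(≡3) mod 17; (14|17)=-1, (3|17)=-1; (−1)^{0·-2·8}·(-1)^-2·(-1)^0 = +1.
v=23: a=23^3·(≡2), b=23^0·(≡3) mod 23; (2|23)=+1, (3|23)=+1; (−1)^{3·0·11}·(+1)^0·(+1)^3 = +1.
v=5: a=5^3·(≡2), b=5^1·(≡2) mod 5; (2|5)=-1, (2|5)=-1; (−1)^{3·1·2}·(-1)^1·(-1)^3 = +1.
v=2: v_2(a)=-14, v_2(b)=-4; units ≡ 1, 7 (mod 8); ε·ε+αω+βω = 0·1+-14·0+-4·0 ≡ 0  ⇒  (a,b)_2 = +1.
|Ram(10465, -65)| = 2, even; anisotropic at {7, 13}.

[7, 13]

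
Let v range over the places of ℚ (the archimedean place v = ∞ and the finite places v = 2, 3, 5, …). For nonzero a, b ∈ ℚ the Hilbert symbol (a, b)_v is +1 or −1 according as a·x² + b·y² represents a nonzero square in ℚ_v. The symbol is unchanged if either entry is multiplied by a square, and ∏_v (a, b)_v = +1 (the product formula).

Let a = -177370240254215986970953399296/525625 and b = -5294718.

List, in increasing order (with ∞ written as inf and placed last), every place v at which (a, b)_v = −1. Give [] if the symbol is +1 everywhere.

[17, inf]

(a, b) ≡ (-39, -4862) mod (ℚ^×)²; places V = {2, 3, 5, 11, 13, 17, 29, 43, ∞}.
(a,b)_43: α=2, u≡21; β=0, v≡1 (mod 43); (21|43)=+1, (1|43)=+1; sign (−1)^0·+1^0·+1^2 = +1.
(a,b)_2: α=10, β=1; u≡1, v≡1 (mod 8); ε(u)ε(v)=0·0, αω(v)=10·0, βω(u)=1·0; sum ≡ 0  ⇒  +1.
(a,b)_∞: sgn(-39)=−, sgn(-4862)=−, so -1.
(a,b)_13: α=3, u≡12; β=1, v≡4 (mod 13); (12|13)=+1, (4|13)=+1; sign (−1)^0·+1^1·+1^3 = +1.
(a,b)_29: α=-2, u≡8; β=0, v≡15 (mod 29); (8|29)=-1, (15|29)=-1; sign (−1)^0·-1^0·-1^-2 = +1.
(a,b)_11: α=10, u≡9; β=3, v≡4 (mod 11); (9|11)=+1, (4|11)=+1; sign (−1)^0·+1^3·+1^10 = +1.
(a,b)_3: α=9, u≡2; β=2, v≡1 (mod 3); (2|3)=-1, (1|3)=+1; sign (−1)^0·-1^2·+1^9 = +1.
(a,b)_5: α=-4, u≡4; β=0, v≡2 (mod 5); (4|5)=+1, (2|5)=-1; sign (−1)^0·+1^0·-1^-4 = +1.
(a,b)_17: α=4, u≡5; β=1, v≡3 (mod 17); (5|17)=-1, (3|17)=-1; sign (−1)^0·-1^1·-1^4 = -1.
|Ram(-39, -4862)| = 2, even; anisotropic at {17, ∞}.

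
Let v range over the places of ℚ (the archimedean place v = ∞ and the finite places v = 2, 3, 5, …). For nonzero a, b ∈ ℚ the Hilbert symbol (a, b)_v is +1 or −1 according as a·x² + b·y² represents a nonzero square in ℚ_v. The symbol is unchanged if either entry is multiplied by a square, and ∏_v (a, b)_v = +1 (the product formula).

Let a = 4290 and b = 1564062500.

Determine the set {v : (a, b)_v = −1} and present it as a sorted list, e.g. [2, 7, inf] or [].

[3, 7, 11, 13]

Mod squares: a ≡ 4290, b ≡ 1001. Check v ∈ {∞, 2, 3, 5, 7, 11, 13}.
v=13: a=13^1·(≡5), b=13^1·(≡9) mod 13; (5|13)=-1, (9|13)=+1; (−1)^{1·1·6}·(-1)^1·(+1)^1 = -1.
v=2: v_2(a)=1, v_2(b)=2; units ≡ 1, 1 (mod 8); ε·ε+αω+βω = 0·0+1·0+2·0 ≡ 0  ⇒  (a,b)_2 = +1.
v=7: a=7^0·(≡6), b=7^1·(≡6) mod 7; (6|7)=-1, (6|7)=-1; (−1)^{0·1·3}·(-1)^1·(-1)^0 = -1.
v=11: a=11^1·(≡5), b=11^1·(≡4) mod 11; (5|11)=+1, (4|11)=+1; (−1)^{1·1·5}·(+1)^1·(+1)^1 = -1.
v=∞: 4290 > 0 and 1001 > 0  ⇒  (a,b)_∞ = +1.
v=3: a=3^1·(≡2), b=3^0·(≡2) mod 3; (2|3)=-1, (2|3)=-1; (−1)^{1·0·1}·(-1)^0·(-1)^1 = -1.
v=5: a=5^1·(≡3), b=5^8·(≡4) mod 5; (3|5)=-1, (4|5)=+1; (−1)^{1·8·2}·(-1)^8·(+1)^1 = +1.
(4290, 1001 / ℚ) ramifies at {3, 7, 11, 13}: a division algebra.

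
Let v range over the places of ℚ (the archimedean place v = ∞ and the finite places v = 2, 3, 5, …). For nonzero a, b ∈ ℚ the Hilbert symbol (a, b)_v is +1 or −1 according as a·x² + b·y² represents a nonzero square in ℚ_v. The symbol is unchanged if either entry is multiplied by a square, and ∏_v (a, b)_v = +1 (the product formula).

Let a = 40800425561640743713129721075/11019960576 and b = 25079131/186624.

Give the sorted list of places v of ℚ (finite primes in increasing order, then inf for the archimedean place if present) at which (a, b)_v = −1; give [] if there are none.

[2, 23, 29, 37]

Mod squares: a ≡ 523120763, b ≡ 1771. Check v ∈ {∞, 2, 3, 5, 7, 11, 17, 23, 29, 37, 41, 47}.
v=3: a=3^-16·(≡2), b=3^-6·(≡1) mod 3; (2|3)=-1, (1|3)=+1; (−1)^{-16·-6·1}·(-1)^-6·(+1)^-16 = +1.
v=17: a=17^6·(≡6), b=17^2·(≡3) mod 17; (6|17)=-1, (3|17)=-1; (−1)^{6·2·8}·(-1)^2·(-1)^6 = +1.
v=∞: 523120763 > 0 and 1771 > 0  ⇒  (a,b)_∞ = +1.
v=37: a=37^1·(≡9), b=37^0·(≡6) mod 37; (9|37)=+1, (6|37)=-1; (−1)^{1·0·18}·(+1)^0·(-1)^1 = -1.
v=41: a=41^1·(≡6), b=41^0·(≡25) mod 41; (6|41)=-1, (25|41)=+1; (−1)^{1·0·20}·(-1)^0·(+1)^1 = +1.
v=47: a=47^1·(≡21), b=47^0·(≡27) mod 47; (21|47)=+1, (27|47)=+1; (−1)^{1·0·23}·(+1)^0·(+1)^1 = +1.
v=5: a=5^2·(≡3), b=5^0·(≡4) mod 5; (3|5)=-1, (4|5)=+1; (−1)^{2·0·2}·(-1)^0·(+1)^2 = +1.
v=2: v_2(a)=-8, v_2(b)=-8; units ≡ 3, 3 (mod 8); ε·ε+αω+βω = 1·1+-8·1+-8·1 ≡ 1  ⇒  (a,b)_2 = -1.
v=11: a=11^3·(≡3), b=11^1·(≡8) mod 11; (3|11)=+1, (8|11)=-1; (−1)^{3·1·5}·(+1)^1·(-1)^3 = +1.
v=29: a=29^3·(≡6), b=29^0·(≡2) mod 29; (6|29)=+1, (2|29)=-1; (−1)^{3·0·14}·(+1)^0·(-1)^3 = -1.
v=23: a=23^3·(≡8), b=23^1·(≡18) mod 23; (8|23)=+1, (18|23)=+1; (−1)^{3·1·11}·(+1)^1·(+1)^3 = -1.
v=7: a=7^4·(≡1), b=7^3·(≡4) mod 7; (1|7)=+1, (4|7)=+1; (−1)^{4·3·3}·(+1)^3·(+1)^4 = +1.
Ram(523120763, 1771) = {2, 23, 29, 37}; no ℚ_2-point on the conic.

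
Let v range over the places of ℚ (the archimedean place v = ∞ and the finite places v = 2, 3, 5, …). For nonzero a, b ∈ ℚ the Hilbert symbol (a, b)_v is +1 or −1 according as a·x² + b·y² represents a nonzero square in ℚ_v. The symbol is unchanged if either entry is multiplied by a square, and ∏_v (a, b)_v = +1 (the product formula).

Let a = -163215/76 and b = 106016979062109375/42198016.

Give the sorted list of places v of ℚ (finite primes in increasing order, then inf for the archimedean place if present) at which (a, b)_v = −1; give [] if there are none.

[2, 13]

(a, b) ≡ (-38285, 39) mod (ℚ^×)²; places V = {2, 3, 5, 7, 13, 19, 23, 29, 31, ∞}.
(a,b)_3: α=4, u≡1; β=5, v≡1 (mod 3); (1|3)=+1, (1|3)=+1; sign (−1)^0·+1^5·+1^4 = +1.
(a,b)_23: α=0, u≡22; β=2, v≡4 (mod 23); (22|23)=-1, (4|23)=+1; sign (−1)^0·-1^2·+1^0 = +1.
(a,b)_7: α=0, u≡3; β=-2, v≡4 (mod 7); (3|7)=-1, (4|7)=+1; sign (−1)^0·-1^-2·+1^0 = +1.
(a,b)_5: α=1, u≡2; β=8, v≡4 (mod 5); (2|5)=-1, (4|5)=+1; sign (−1)^0·-1^8·+1^1 = +1.
(a,b)_2: α=-2, β=-10; u≡3, v≡7 (mod 8); ε(u)ε(v)=1·1, αω(v)=-2·0, βω(u)=-10·1; sum ≡ 1  ⇒  -1.
(a,b)_31: α=1, u≡7; β=2, v≡7 (mod 31); (7|31)=+1, (7|31)=+1; sign (−1)^0·+1^2·+1^1 = +1.
(a,b)_∞: sgn(-38285)=−, sgn(39)=+, so +1.
(a,b)_19: α=-1, u≡13; β=0, v≡7 (mod 19); (13|19)=-1, (7|19)=+1; sign (−1)^0·-1^0·+1^-1 = +1.
(a,b)_29: α=0, u≡24; β=-2, v≡18 (mod 29); (24|29)=+1, (18|29)=-1; sign (−1)^0·+1^-2·-1^0 = +1.
(a,b)_13: α=1, u≡5; β=3, v≡12 (mod 13); (5|13)=-1, (12|13)=+1; sign (−1)^0·-1^3·+1^1 = -1.
(-38285, 39 / ℚ) ramifies at {2, 13}: a division algebra.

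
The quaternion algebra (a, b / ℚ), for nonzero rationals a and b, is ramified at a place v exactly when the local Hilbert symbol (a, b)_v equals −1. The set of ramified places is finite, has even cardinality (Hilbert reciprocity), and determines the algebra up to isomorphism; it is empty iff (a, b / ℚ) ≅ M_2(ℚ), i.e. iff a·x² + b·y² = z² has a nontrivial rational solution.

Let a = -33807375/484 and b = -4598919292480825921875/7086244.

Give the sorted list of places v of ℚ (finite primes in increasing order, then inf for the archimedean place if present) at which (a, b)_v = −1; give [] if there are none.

(a, b) ≡ (-1855, -371) mod (ℚ^×)²; places V = {2, 3, 5, 7, 11, 53, ∞}.
(a,b)_7: α=1, u≡4; β=1, v≡5 (mod 7); (4|7)=+1, (5|7)=-1; sign (−1)^1·+1^1·-1^1 = +1.
(a,b)_3: α=6, u≡2; β=24, v≡1 (mod 3); (2|3)=-1, (1|3)=+1; sign (−1)^0·-1^24·+1^6 = +1.
(a,b)_5: α=3, u≡4; β=6, v≡4 (mod 5); (4|5)=+1, (4|5)=+1; sign (−1)^0·+1^6·+1^3 = +1.
(a,b)_11: α=-2, u≡9; β=-6, v≡5 (mod 11); (9|11)=+1, (5|11)=+1; sign (−1)^0·+1^-6·+1^-2 = +1.
(a,b)_2: α=-2, β=-2; u≡1, v≡5 (mod 8); ε(u)ε(v)=0·0, αω(v)=-2·1, βω(u)=-2·0; sum ≡ 0  ⇒  +1.
(a,b)_∞: sgn(-1855)=−, sgn(-371)=−, so -1.
(a,b)_53: α=1, u≡35; β=3, v≡28 (mod 53); (35|53)=-1, (28|53)=+1; sign (−1)^0·-1^3·+1^1 = -1.
|Ram(-1855, -371)| = 2, even; anisotropic at {53, ∞}.

[53, inf]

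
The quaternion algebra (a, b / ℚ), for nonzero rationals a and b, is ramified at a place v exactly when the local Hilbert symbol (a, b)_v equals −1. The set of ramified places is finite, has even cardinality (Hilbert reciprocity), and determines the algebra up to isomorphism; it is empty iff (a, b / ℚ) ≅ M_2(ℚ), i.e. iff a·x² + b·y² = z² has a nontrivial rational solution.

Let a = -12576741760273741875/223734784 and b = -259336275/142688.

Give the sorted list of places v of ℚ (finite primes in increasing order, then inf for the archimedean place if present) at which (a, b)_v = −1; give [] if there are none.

[2, 3, 11, inf]

(a, b) ≡ (-17017, -9282) mod (ℚ^×)²; places V = {2, 3, 5, 7, 11, 13, 17, 41, ∞}.
(a,b)_5: α=4, u≡2; β=2, v≡3 (mod 5); (2|5)=-1, (3|5)=-1; sign (−1)^0·-1^2·-1^4 = +1.
(a,b)_7: α=-5, u≡3; β=-3, v≡4 (mod 7); (3|7)=-1, (4|7)=+1; sign (−1)^1·-1^-3·+1^-5 = +1.
(a,b)_17: α=3, u≡15; β=1, v≡4 (mod 17); (15|17)=+1, (4|17)=+1; sign (−1)^0·+1^1·+1^3 = +1.
(a,b)_13: α=-1, u≡12; β=-1, v≡9 (mod 13); (12|13)=+1, (9|13)=+1; sign (−1)^0·+1^-1·+1^-1 = +1.
(a,b)_11: α=5, u≡1; β=2, v≡6 (mod 11); (1|11)=+1, (6|11)=-1; sign (−1)^0·+1^2·-1^5 = -1.
(a,b)_41: α=4, u≡39; β=2, v≡1 (mod 41); (39|41)=+1, (1|41)=+1; sign (−1)^0·+1^2·+1^4 = +1.
(a,b)_∞: sgn(-17017)=−, sgn(-9282)=−, so -1.
(a,b)_2: α=-10, β=-5; u≡7, v≡7 (mod 8); ε(u)ε(v)=1·1, αω(v)=-10·0, βω(u)=-5·0; sum ≡ 1  ⇒  -1.
(a,b)_3: α=2, u≡2; β=1, v≡2 (mod 3); (2|3)=-1, (2|3)=-1; sign (−1)^0·-1^1·-1^2 = -1.
Ram(-17017, -9282) = {2, 3, 11, ∞}; no ℚ_2-point on the conic.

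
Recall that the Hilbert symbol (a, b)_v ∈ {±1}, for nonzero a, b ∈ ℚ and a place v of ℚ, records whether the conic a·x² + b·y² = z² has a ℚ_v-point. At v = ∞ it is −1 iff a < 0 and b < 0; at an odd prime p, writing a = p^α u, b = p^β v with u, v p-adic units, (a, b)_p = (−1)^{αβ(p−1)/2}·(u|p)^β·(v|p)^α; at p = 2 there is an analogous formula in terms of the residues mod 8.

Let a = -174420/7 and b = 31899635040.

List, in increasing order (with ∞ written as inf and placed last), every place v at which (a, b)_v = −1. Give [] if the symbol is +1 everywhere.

(a, b) ≡ (-33915, 390) mod (ℚ^×)²; places V = {2, 3, 5, 7, 13, 17, 19, ∞}.
(a,b)_5: α=1, u≡3; β=1, v≡3 (mod 5); (3|5)=-1, (3|5)=-1; sign (−1)^0·-1^1·-1^1 = +1.
(a,b)_7: α=-1, u≡6; β=2, v≡3 (mod 7); (6|7)=-1, (3|7)=-1; sign (−1)^0·-1^2·-1^-1 = -1.
(a,b)_2: α=2, β=5; u≡5, v≡3 (mod 8); ε(u)ε(v)=0·1, αω(v)=2·1, βω(u)=5·1; sum ≡ 1  ⇒  -1.
(a,b)_19: α=1, u≡5; β=2, v≡10 (mod 19); (5|19)=+1, (10|19)=-1; sign (−1)^0·+1^2·-1^1 = -1.
(a,b)_3: α=3, u≡2; β=1, v≡1 (mod 3); (2|3)=-1, (1|3)=+1; sign (−1)^1·-1^1·+1^3 = +1.
(a,b)_17: α=1, u≡6; β=2, v≡9 (mod 17); (6|17)=-1, (9|17)=+1; sign (−1)^0·-1^2·+1^1 = +1.
(a,b)_∞: sgn(-33915)=−, sgn(390)=+, so +1.
(a,b)_13: α=0, u≡2; β=1, v≡12 (mod 13); (2|13)=-1, (12|13)=+1; sign (−1)^0·-1^1·+1^0 = -1.
(-33915, 390 / ℚ) ramifies at {2, 7, 13, 19}: a division algebra.

[2, 7, 13, 19]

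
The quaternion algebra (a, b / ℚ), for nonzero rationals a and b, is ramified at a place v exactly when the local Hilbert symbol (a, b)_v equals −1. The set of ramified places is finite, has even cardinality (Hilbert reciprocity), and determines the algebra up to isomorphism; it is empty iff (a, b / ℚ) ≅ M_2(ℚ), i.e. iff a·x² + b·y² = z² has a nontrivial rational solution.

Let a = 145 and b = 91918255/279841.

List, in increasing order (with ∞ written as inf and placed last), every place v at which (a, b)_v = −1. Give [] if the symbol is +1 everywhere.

Mod squares: a ≡ 145, b ≡ 4495. Check v ∈ {∞, 2, 5, 11, 13, 23, 29, 31}.
v=5: a=5^1·(≡4), b=5^1·(≡1) mod 5; (4|5)=+1, (1|5)=+1; (−1)^{1·1·2}·(+1)^1·(+1)^1 = +1.
v=13: a=13^0·(≡2), b=13^2·(≡9) mod 13; (2|13)=-1, (9|13)=+1; (−1)^{0·2·6}·(-1)^2·(+1)^0 = +1.
v=29: a=29^1·(≡5), b=29^1·(≡2) mod 29; (5|29)=+1, (2|29)=-1; (−1)^{1·1·14}·(+1)^1·(-1)^1 = -1.
v=31: a=31^0·(≡21), b=31^1·(≡12) mod 31; (21|31)=-1, (12|31)=-1; (−1)^{0·1·15}·(-1)^1·(-1)^0 = -1.
v=∞: 145 > 0 and 4495 > 0  ⇒  (a,b)_∞ = +1.
v=23: a=23^0·(≡7), b=23^-4·(≡20) mod 23; (7|23)=-1, (20|23)=-1; (−1)^{0·-4·11}·(-1)^-4·(-1)^0 = +1.
v=11: a=11^0·(≡2), b=11^2·(≡6) mod 11; (2|11)=-1, (6|11)=-1; (−1)^{0·2·5}·(-1)^2·(-1)^0 = +1.
v=2: v_2(a)=0, v_2(b)=0; units ≡ 1, 7 (mod 8); ε·ε+αω+βω = 0·1+0·0+0·0 ≡ 0  ⇒  (a,b)_2 = +1.
Ram(145, 4495) = {29, 31}; no ℚ_29-point on the conic.

[29, 31]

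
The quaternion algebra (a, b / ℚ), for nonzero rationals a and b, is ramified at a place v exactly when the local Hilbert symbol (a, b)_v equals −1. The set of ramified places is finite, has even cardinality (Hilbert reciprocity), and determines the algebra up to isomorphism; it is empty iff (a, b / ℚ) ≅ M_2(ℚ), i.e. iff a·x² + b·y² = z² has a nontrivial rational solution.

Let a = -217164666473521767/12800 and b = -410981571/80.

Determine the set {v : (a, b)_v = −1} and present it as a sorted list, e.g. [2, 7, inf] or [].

[11, inf]

Mod squares: a ≡ -14, b ≡ -95095. Check v ∈ {∞, 2, 3, 5, 7, 11, 13, 19}.
v=7: a=7^9·(≡5), b=7^5·(≡4) mod 7; (5|7)=-1, (4|7)=+1; (−1)^{9·5·3}·(-1)^5·(+1)^9 = +1.
v=13: a=13^2·(≡12), b=13^1·(≡9) mod 13; (12|13)=+1, (9|13)=+1; (−1)^{2·1·6}·(+1)^1·(+1)^2 = +1.
v=2: v_2(a)=-9, v_2(b)=-4; units ≡ 1, 1 (mod 8); ε·ε+αω+βω = 0·0+-9·0+-4·0 ≡ 0  ⇒  (a,b)_2 = +1.
v=11: a=11^2·(≡7), b=11^1·(≡4) mod 11; (7|11)=-1, (4|11)=+1; (−1)^{2·1·5}·(-1)^1·(+1)^2 = -1.
v=∞: -14 < 0 and -95095 < 0  ⇒  (a,b)_∞ = -1.
v=3: a=3^6·(≡1), b=3^2·(≡2) mod 3; (1|3)=+1, (2|3)=-1; (−1)^{6·2·1}·(+1)^2·(-1)^6 = +1.
v=19: a=19^2·(≡9), b=19^1·(≡9) mod 19; (9|19)=+1, (9|19)=+1; (−1)^{2·1·9}·(+1)^1·(+1)^2 = +1.
v=5: a=5^-2·(≡4), b=5^-1·(≡4) mod 5; (4|5)=+1, (4|5)=+1; (−1)^{-2·-1·2}·(+1)^-1·(+1)^-2 = +1.
(-14, -95095 / ℚ) ramifies at {11, ∞}: a division algebra.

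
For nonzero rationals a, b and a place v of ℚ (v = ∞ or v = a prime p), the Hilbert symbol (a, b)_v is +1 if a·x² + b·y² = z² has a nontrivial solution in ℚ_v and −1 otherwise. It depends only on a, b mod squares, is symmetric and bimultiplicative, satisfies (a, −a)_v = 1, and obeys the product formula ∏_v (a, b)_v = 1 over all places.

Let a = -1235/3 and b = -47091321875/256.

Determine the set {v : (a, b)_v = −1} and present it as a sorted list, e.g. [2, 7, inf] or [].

Mod squares: a ≡ -3705, b ≡ -1235. Check v ∈ {∞, 2, 3, 5, 13, 19}.
v=2: v_2(a)=0, v_2(b)=-8; units ≡ 7, 5 (mod 8); ε·ε+αω+βω = 1·0+0·1+-8·0 ≡ 0  ⇒  (a,b)_2 = +1.
v=19: a=19^1·(≡10), b=19^3·(≡7) mod 19; (10|19)=-1, (7|19)=+1; (−1)^{1·3·9}·(-1)^3·(+1)^1 = +1.
v=13: a=13^1·(≡3), b=13^3·(≡10) mod 13; (3|13)=+1, (10|13)=+1; (−1)^{1·3·6}·(+1)^3·(+1)^1 = +1.
v=3: a=3^-1·(≡1), b=3^0·(≡1) mod 3; (1|3)=+1, (1|3)=+1; (−1)^{-1·0·1}·(+1)^0·(+1)^-1 = +1.
v=∞: -3705 < 0 and -1235 < 0  ⇒  (a,b)_∞ = -1.
v=5: a=5^1·(≡1), b=5^5·(≡2) mod 5; (1|5)=+1, (2|5)=-1; (−1)^{1·5·2}·(+1)^5·(-1)^1 = -1.
(-3705, -1235 / ℚ) ramifies at {5, ∞}: a division algebra.

[5, inf]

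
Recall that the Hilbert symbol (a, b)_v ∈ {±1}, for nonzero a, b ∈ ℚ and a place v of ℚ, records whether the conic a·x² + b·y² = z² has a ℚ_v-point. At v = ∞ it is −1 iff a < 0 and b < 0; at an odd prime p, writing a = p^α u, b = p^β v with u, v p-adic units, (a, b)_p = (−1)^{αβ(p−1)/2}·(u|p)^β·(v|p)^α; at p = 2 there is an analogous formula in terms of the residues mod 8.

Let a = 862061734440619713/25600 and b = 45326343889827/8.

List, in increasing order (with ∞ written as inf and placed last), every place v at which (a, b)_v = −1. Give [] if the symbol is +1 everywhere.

[]

Mod squares: a ≡ 3553, b ≡ 3094. Check v ∈ {∞, 2, 3, 5, 7, 11, 13, 17, 19}.
v=2: v_2(a)=-10, v_2(b)=-3; units ≡ 1, 3 (mod 8); ε·ε+αω+βω = 0·1+-10·1+-3·0 ≡ 0  ⇒  (a,b)_2 = +1.
v=∞: 3553 > 0 and 3094 > 0  ⇒  (a,b)_∞ = +1.
v=7: a=7^4·(≡2), b=7^3·(≡2) mod 7; (2|7)=+1, (2|7)=+1; (−1)^{4·3·3}·(+1)^3·(+1)^4 = +1.
v=13: a=13^4·(≡10), b=13^3·(≡1) mod 13; (10|13)=+1, (1|13)=+1; (−1)^{4·3·6}·(+1)^3·(+1)^4 = +1.
v=19: a=19^3·(≡17), b=19^2·(≡9) mod 19; (17|19)=+1, (9|19)=+1; (−1)^{3·2·9}·(+1)^2·(+1)^3 = +1.
v=17: a=17^1·(≡14), b=17^1·(≡3) mod 17; (14|17)=-1, (3|17)=-1; (−1)^{1·1·8}·(-1)^1·(-1)^1 = +1.
v=3: a=3^4·(≡1), b=3^4·(≡1) mod 3; (1|3)=+1, (1|3)=+1; (−1)^{4·4·1}·(+1)^4·(+1)^4 = +1.
v=11: a=11^3·(≡5), b=11^2·(≡3) mod 11; (5|11)=+1, (3|11)=+1; (−1)^{3·2·5}·(+1)^2·(+1)^3 = +1.
v=5: a=5^-2·(≡2), b=5^0·(≡4) mod 5; (2|5)=-1, (4|5)=+1; (−1)^{-2·0·2}·(-1)^0·(+1)^-2 = +1.
Ram(a, b) = ∅: the form 3553·x² + 3094·y² − z² is isotropic over every ℚ_v, so by Hasse–Minkowski it is isotropic over ℚ.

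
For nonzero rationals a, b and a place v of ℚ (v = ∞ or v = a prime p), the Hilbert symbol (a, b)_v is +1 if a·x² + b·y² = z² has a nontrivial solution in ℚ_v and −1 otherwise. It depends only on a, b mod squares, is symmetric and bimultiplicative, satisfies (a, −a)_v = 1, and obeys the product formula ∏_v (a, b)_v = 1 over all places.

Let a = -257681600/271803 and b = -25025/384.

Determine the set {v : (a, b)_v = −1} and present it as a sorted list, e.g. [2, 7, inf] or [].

[13, inf]

(a, b) ≡ (-33, -6006) mod (ℚ^×)²; places V = {2, 3, 5, 7, 11, 13, 43, ∞}.
(a,b)_3: α=-1, u≡1; β=-1, v≡2 (mod 3); (1|3)=+1, (2|3)=-1; sign (−1)^1·+1^-1·-1^-1 = +1.
(a,b)_2: α=6, β=-7; u≡7, v≡5 (mod 8); ε(u)ε(v)=1·0, αω(v)=6·1, βω(u)=-7·0; sum ≡ 0  ⇒  +1.
(a,b)_5: α=2, u≡2; β=2, v≡1 (mod 5); (2|5)=-1, (1|5)=+1; sign (−1)^0·-1^2·+1^2 = +1.
(a,b)_43: α=-2, u≡35; β=0, v≡14 (mod 43); (35|43)=+1, (14|43)=+1; sign (−1)^0·+1^0·+1^-2 = +1.
(a,b)_11: α=5, u≡7; β=1, v≡9 (mod 11); (7|11)=-1, (9|11)=+1; sign (−1)^1·-1^1·+1^5 = +1.
(a,b)_∞: sgn(-33)=−, sgn(-6006)=−, so -1.
(a,b)_7: α=-2, u≡2; β=1, v≡5 (mod 7); (2|7)=+1, (5|7)=-1; sign (−1)^0·+1^1·-1^-2 = +1.
(a,b)_13: α=0, u≡7; β=1, v≡11 (mod 13); (7|13)=-1, (11|13)=-1; sign (−1)^0·-1^1·-1^0 = -1.
(-33, -6006 / ℚ) ramifies at {13, ∞}: a division algebra.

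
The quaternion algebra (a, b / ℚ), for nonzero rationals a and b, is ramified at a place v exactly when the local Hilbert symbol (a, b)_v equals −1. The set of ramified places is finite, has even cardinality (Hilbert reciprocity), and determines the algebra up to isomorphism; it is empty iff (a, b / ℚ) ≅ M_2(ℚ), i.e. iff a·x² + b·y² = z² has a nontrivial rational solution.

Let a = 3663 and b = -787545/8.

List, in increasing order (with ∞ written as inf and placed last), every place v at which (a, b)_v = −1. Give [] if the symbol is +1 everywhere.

Mod squares: a ≡ 407, b ≡ -175010. Check v ∈ {∞, 2, 3, 5, 11, 37, 43}.
v=43: a=43^0·(≡8), b=43^1·(≡38) mod 43; (8|43)=-1, (38|43)=+1; (−1)^{0·1·21}·(-1)^1·(+1)^0 = -1.
v=3: a=3^2·(≡2), b=3^2·(≡1) mod 3; (2|3)=-1, (1|3)=+1; (−1)^{2·2·1}·(-1)^2·(+1)^2 = +1.
v=37: a=37^1·(≡25), b=37^1·(≡8) mod 37; (25|37)=+1, (8|37)=-1; (−1)^{1·1·18}·(+1)^1·(-1)^1 = -1.
v=2: v_2(a)=0, v_2(b)=-3; units ≡ 7, 7 (mod 8); ε·ε+αω+βω = 1·1+0·0+-3·0 ≡ 1  ⇒  (a,b)_2 = -1.
v=11: a=11^1·(≡3), b=11^1·(≡6) mod 11; (3|11)=+1, (6|11)=-1; (−1)^{1·1·5}·(+1)^1·(-1)^1 = +1.
v=∞: 407 > 0 and -175010 < 0  ⇒  (a,b)_∞ = +1.
v=5: a=5^0·(≡3), b=5^1·(≡2) mod 5; (3|5)=-1, (2|5)=-1; (−1)^{0·1·2}·(-1)^1·(-1)^0 = -1.
|Ram(407, -175010)| = 4, even; anisotropic at {2, 5, 37, 43}.

[2, 5, 37, 43]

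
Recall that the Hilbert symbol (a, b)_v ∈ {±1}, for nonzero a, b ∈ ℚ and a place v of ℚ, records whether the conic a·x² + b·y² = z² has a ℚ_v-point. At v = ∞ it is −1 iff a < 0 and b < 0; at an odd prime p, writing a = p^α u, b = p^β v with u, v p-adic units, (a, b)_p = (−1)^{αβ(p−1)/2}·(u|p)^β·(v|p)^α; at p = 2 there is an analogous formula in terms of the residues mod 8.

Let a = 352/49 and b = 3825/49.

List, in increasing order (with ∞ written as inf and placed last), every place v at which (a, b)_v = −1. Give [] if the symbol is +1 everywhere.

[11, 17]

(a, b) ≡ (22, 17) mod (ℚ^×)²; places V = {2, 3, 5, 7, 11, 17, ∞}.
(a,b)_7: α=-2, u≡2; β=-2, v≡3 (mod 7); (2|7)=+1, (3|7)=-1; sign (−1)^0·+1^-2·-1^-2 = +1.
(a,b)_17: α=0, u≡11; β=1, v≡15 (mod 17); (11|17)=-1, (15|17)=+1; sign (−1)^0·-1^1·+1^0 = -1.
(a,b)_2: α=5, β=0; u≡3, v≡1 (mod 8); ε(u)ε(v)=1·0, αω(v)=5·0, βω(u)=0·1; sum ≡ 0  ⇒  +1.
(a,b)_5: α=0, u≡3; β=2, v≡2 (mod 5); (3|5)=-1, (2|5)=-1; sign (−1)^0·-1^2·-1^0 = +1.
(a,b)_∞: sgn(22)=+, sgn(17)=+, so +1.
(a,b)_11: α=1, u≡2; β=0, v≡6 (mod 11); (2|11)=-1, (6|11)=-1; sign (−1)^0·-1^0·-1^1 = -1.
(a,b)_3: α=0, u≡1; β=2, v≡2 (mod 3); (1|3)=+1, (2|3)=-1; sign (−1)^0·+1^2·-1^0 = +1.
(22, 17 / ℚ) ramifies at {11, 17}: a division algebra.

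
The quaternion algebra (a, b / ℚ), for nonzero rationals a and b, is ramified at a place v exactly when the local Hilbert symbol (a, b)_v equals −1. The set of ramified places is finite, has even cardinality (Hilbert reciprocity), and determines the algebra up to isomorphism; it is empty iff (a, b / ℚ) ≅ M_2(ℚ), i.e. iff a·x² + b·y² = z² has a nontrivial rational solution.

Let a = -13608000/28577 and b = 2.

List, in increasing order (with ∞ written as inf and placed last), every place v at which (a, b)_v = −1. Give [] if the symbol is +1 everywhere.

[3, 5]

Mod squares: a ≡ -1785, b ≡ 2. Check v ∈ {∞, 2, 3, 5, 7, 17, 41}.
v=3: a=3^5·(≡2), b=3^0·(≡2) mod 3; (2|3)=-1, (2|3)=-1; (−1)^{5·0·1}·(-1)^0·(-1)^5 = -1.
v=2: v_2(a)=6, v_2(b)=1; units ≡ 7, 1 (mod 8); ε·ε+αω+βω = 1·0+6·0+1·0 ≡ 0  ⇒  (a,b)_2 = +1.
v=17: a=17^-1·(≡5), b=17^0·(≡2) mod 17; (5|17)=-1, (2|17)=+1; (−1)^{-1·0·8}·(-1)^0·(+1)^-1 = +1.
v=∞: -1785 < 0 and 2 > 0  ⇒  (a,b)_∞ = +1.
v=41: a=41^-2·(≡11), b=41^0·(≡2) mod 41; (11|41)=-1, (2|41)=+1; (−1)^{-2·0·20}·(-1)^0·(+1)^-2 = +1.
v=7: a=7^1·(≡4), b=7^0·(≡2) mod 7; (4|7)=+1, (2|7)=+1; (−1)^{1·0·3}·(+1)^0·(+1)^1 = +1.
v=5: a=5^3·(≡3), b=5^0·(≡2) mod 5; (3|5)=-1, (2|5)=-1; (−1)^{3·0·2}·(-1)^0·(-1)^3 = -1.
|Ram(-1785, 2)| = 2, even; anisotropic at {3, 5}.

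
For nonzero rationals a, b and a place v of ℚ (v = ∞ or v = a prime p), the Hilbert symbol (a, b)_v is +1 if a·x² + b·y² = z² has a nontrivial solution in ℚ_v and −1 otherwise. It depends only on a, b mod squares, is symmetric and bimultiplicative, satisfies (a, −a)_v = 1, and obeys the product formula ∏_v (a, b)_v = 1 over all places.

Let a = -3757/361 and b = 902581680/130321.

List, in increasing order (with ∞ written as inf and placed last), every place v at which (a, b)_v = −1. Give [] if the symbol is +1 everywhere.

[2, 3, 5, 13]

Mod squares: a ≡ -13, b ≡ 1155. Check v ∈ {∞, 2, 3, 5, 7, 11, 13, 17, 19}.
v=13: a=13^1·(≡1), b=13^2·(≡11) mod 13; (1|13)=+1, (11|13)=-1; (−1)^{1·2·6}·(+1)^2·(-1)^1 = -1.
v=2: v_2(a)=0, v_2(b)=4; units ≡ 3, 3 (mod 8); ε·ε+αω+βω = 1·1+0·1+4·1 ≡ 1  ⇒  (a,b)_2 = -1.
v=19: a=19^-2·(≡5), b=19^-4·(≡18) mod 19; (5|19)=+1, (18|19)=-1; (−1)^{-2·-4·9}·(+1)^-4·(-1)^-2 = +1.
v=7: a=7^0·(≡4), b=7^1·(≡1) mod 7; (4|7)=+1, (1|7)=+1; (−1)^{0·1·3}·(+1)^1·(+1)^0 = +1.
v=17: a=17^2·(≡1), b=17^2·(≡1) mod 17; (1|17)=+1, (1|17)=+1; (−1)^{2·2·8}·(+1)^2·(+1)^2 = +1.
v=∞: -13 < 0 and 1155 > 0  ⇒  (a,b)_∞ = +1.
v=5: a=5^0·(≡3), b=5^1·(≡1) mod 5; (3|5)=-1, (1|5)=+1; (−1)^{0·1·2}·(-1)^1·(+1)^0 = -1.
v=11: a=11^0·(≡3), b=11^1·(≡2) mod 11; (3|11)=+1, (2|11)=-1; (−1)^{0·1·5}·(+1)^1·(-1)^0 = +1.
v=3: a=3^0·(≡2), b=3^1·(≡1) mod 3; (2|3)=-1, (1|3)=+1; (−1)^{0·1·1}·(-1)^1·(+1)^0 = -1.
|Ram(-13, 1155)| = 4, even; anisotropic at {2, 3, 5, 13}.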